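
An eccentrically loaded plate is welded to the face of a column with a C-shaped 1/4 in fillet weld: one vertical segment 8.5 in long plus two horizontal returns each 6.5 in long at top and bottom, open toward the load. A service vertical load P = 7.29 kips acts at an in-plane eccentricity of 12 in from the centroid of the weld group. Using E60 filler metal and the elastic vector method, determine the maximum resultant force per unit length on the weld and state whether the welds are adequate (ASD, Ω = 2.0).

f_max ≈ 1.67 kip/in; adequate

E60XX → F_EXX = 60 ksi.
Total weld length L_w = 21.5 in. Treat welds as unit-width lines.
Centroid: x̄ = 2×6.5×3.25 / 21.5 = 1.965 in from the vertical weld.
Polar moment about centroid: J = I_x + I_y = [8.5³/12 + 2×6.5×4.25²] + [8.5×1.965² + 2(6.5³/12 + 6.5×1.285²)] = 386 in³.
Direct shear f_v = P/L_w = 7.29 / 21.5 = 0.3391 kip/in (vertical).
Torsion M = P·e = 7.29 × 12 = 87.48 kip·in.
Critical point at (x, y) = (4.535, 4.25) from centroid. f_tx = M·y/J = 0.9631 kip/in; f_ty = M·x/J = 1.028 kip/in.
Resultant f_max = √[f_tx² + (f_v + f_ty)²] = √[0.9631² + (0.3391 + 1.028)²] = 1.672 kip/in.
Capacity per unit length: r_n/Ω = (1/2.0) × 0.6 × 60 × (0.707 × 0.25) = 3.181 kip/in.
1.672 ≤ 3.181 → adequate.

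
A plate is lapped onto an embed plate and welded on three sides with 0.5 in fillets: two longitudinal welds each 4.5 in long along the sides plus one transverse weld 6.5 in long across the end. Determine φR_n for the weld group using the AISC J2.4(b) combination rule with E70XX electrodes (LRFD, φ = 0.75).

φR_n ≈ 194 kip

E70XX → F_EXX = 70 ksi.
t_e = 0.707 × 0.5 = 0.3535 in.
R_nwl = 0.6 × 70 × 0.3535 × 9 = 133.6 kip (longitudinal, 2 welds).
R_nwt = 0.6 × 70 × 0.3535 × 6.5 = 96.51 kip (transverse, base value).
(i) R_nwl + R_nwt = 230.1 kip; (ii) 0.85 R_nwl + 1.5 R_nwt = 258.3 kip.
R_n = max = 258.3 kip [governs: (ii)]; φR_n = 193.8 kip.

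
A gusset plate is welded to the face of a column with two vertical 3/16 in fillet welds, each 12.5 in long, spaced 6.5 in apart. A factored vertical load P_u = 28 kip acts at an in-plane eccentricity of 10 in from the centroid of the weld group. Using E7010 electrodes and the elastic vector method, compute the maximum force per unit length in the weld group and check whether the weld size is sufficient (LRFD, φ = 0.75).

f_max ≈ 3.99 kip/in; adequate

E70XX → F_EXX = 70 ksi.
Total weld length L_w = 25 in. Treat welds as unit-width lines.
Polar moment about centroid: J = 2[d³/12 + d(b/2)²] = 2[12.5³/12 + 12.5×3.25²] = 589.6 in³.
Direct shear f_v = P/L_w = 28 / 25 = 1.12 kip/in (vertical).
Torsion M = P·e = 28 × 10 = 280 kip·in.
Critical point at (x, y) = (3.25, 6.25) from centroid. f_tx = M·y/J = 2.968 kip/in; f_ty = M·x/J = 1.543 kip/in.
Resultant f_max = √[f_tx² + (f_v + f_ty)²] = √[2.968² + (1.12 + 1.543)²] = 3.988 kip/in.
Capacity per unit length: φr_n = 0.75 × 0.6 × 70 × (0.707 × 0.1875) = 4.176 kip/in.
3.988 ≤ 4.176 → adequate.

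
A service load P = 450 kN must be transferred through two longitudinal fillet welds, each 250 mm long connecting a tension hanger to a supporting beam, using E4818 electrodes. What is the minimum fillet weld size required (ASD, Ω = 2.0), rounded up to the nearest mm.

w = 9 mm

E48XX → F_EXX = 480 MPa.
Total weld length L = 500 mm.
Required throat t_e = P × Ω / (0.6 F_EXX × L) = 450 × 2.0 / (0.6 × 480 × 500 × 10⁻³) = 6.25 mm.
Required leg w = t_e / 0.707 = 8.84 mm → use 9 mm.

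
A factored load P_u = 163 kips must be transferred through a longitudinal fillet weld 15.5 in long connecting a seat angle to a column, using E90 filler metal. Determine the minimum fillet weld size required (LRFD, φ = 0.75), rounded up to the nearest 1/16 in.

E90XX → F_EXX = 90 ksi.
Total weld length L = 15.5 in.
Required throat t_e = P_u / (φ × 0.6 F_EXX × L) = 163 / (0.75 × 0.6 × 90 × 15.5) = 0.2597 in.
Required leg w = t_e / 0.707 = 0.3673 in → use 3/8 in.

w = 3/8 in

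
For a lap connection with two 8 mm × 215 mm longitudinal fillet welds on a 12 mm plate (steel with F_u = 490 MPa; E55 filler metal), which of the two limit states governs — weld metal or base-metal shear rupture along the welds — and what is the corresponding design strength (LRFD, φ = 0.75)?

E55XX → F_EXX = 550 MPa.
t_e = 0.707 × 8 = 5.656 mm; L = 430 mm.
Weld metal: φR_n = 0.75 × 0.6 × 550 × 5.656 × 430 × 10⁻³ = 601.9 kN.
Base metal (shear rupture): φR_n = 0.75 × 0.6 × 490 × 12 × 430 × 10⁻³ = 1138 kN.
Governing: weld metal.

φR_n ≈ 602 kN (weld metal governs)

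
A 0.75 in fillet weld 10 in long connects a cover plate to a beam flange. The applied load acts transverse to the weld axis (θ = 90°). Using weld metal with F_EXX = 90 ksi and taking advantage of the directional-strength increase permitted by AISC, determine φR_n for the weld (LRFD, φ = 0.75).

t_e = 0.707 × 0.75 = 0.5302 in; A_we = 0.5302 × 10 = 5.303 in².
Directional factor: 1.0 + 0.5 sin^1.5(90°) = 1.5.
F_nw = 0.6 × 90 × 1.5 = 81 ksi.
φR_n = 0.75 × 81 × 5.303 = 322.1 kips.

φR_n ≈ 322 kips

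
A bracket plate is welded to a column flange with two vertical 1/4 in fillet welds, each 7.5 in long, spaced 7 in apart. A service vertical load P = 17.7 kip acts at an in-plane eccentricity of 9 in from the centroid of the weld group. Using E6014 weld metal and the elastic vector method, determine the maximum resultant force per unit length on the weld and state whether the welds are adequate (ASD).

E60XX → F_EXX = 60 ksi.
Total weld length L_w = 15 in. Treat welds as unit-width lines.
Polar moment about centroid: J = 2[d³/12 + d(b/2)²] = 2[7.5³/12 + 7.5×3.5²] = 254.1 in³.
Direct shear f_v = P/L_w = 17.7 / 15 = 1.18 kip/in (vertical).
Torsion M = P·e = 17.7 × 9 = 159.3 kip·in.
Critical point at (x, y) = (3.5, 3.75) from centroid. f_tx = M·y/J = 2.351 kip/in; f_ty = M·x/J = 2.195 kip/in.
Resultant f_max = √[f_tx² + (f_v + f_ty)²] = √[2.351² + (1.18 + 2.195)²] = 4.113 kip/in.
Capacity per unit length: r_n/Ω = (1/2.0) × 0.6 × 60 × (0.707 × 0.25) = 3.181 kip/in.
4.113 > 3.181 → NOT adequate.

f_max ≈ 4.11 kip/in; NOT adequate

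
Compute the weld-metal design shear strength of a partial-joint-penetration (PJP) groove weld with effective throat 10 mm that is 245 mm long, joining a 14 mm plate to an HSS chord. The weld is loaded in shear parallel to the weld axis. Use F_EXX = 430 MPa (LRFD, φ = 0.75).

Effective throat (given) t_e = 10 mm.
A_we = 10 × 245 = 2450 mm².
F_nw = 0.6 F_EXX = 258 MPa.
φR_n = 0.75 × 258 × 2450 × 10⁻³ = 474.1 kN.

φR_n ≈ 474 kN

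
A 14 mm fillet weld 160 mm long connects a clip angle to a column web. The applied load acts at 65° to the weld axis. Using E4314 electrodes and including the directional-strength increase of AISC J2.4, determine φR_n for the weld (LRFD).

E43XX → F_EXX = 430 MPa.
t_e = 0.707 × 14 = 9.898 mm; A_we = 9.898 × 160 = 1584 mm².
Directional factor: 1.0 + 0.5 sin^1.5(65°) = 1.431.
F_nw = 0.6 × 430 × 1.431 = 369.3 MPa.
φR_n = 0.75 × 369.3 × 1584 × 10⁻³ = 438.6 kN.

φR_n ≈ 439 kN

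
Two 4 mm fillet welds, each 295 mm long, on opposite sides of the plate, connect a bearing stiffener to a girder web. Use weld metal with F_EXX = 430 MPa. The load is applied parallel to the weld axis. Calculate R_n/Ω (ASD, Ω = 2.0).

R_n/Ω ≈ 215 kN

Effective throat t_e = 0.707 × 4 = 2.828 mm.
Total length L = 590 mm; A_we = 2.828 × 590 = 1669 mm².
F_nw = 0.6 F_EXX = 0.6 × 430 = 258 MPa.
R_n = 258 × 1669 × 10⁻³ = 430.5 kN; R_n/Ω = 430.5/2.0 = 215.2 kN.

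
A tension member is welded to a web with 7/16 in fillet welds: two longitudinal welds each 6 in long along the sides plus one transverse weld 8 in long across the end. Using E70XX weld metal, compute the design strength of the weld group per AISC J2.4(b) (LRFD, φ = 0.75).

φR_n ≈ 216 kip

E70XX → F_EXX = 70 ksi.
t_e = 0.707 × 0.4375 = 0.3093 in.
R_nwl = 0.6 × 70 × 0.3093 × 12 = 155.9 kip (longitudinal, 2 welds).
R_nwt = 0.6 × 70 × 0.3093 × 8 = 103.9 kip (transverse, base value).
(i) R_nwl + R_nwt = 259.8 kip; (ii) 0.85 R_nwl + 1.5 R_nwt = 288.4 kip.
R_n = max = 288.4 kip [governs: (ii)]; φR_n = 216.3 kip.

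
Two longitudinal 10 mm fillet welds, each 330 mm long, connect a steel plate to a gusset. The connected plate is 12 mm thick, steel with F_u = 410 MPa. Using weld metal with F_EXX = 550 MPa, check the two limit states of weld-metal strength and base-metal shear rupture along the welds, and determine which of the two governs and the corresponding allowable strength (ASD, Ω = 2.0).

R_n/Ω ≈ 770 kN (weld metal governs)

t_e = 0.707 × 10 = 7.07 mm; L = 660 mm.
Weld metal: R_n/Ω = (1/2.0) × 0.6 × 550 × 7.07 × 660 × 10⁻³ = 769.9 kN.
Base metal (shear rupture): R_n/Ω = (1/2.0) × 0.6 × 410 × 12 × 660 × 10⁻³ = 974.2 kN.
Governing: weld metal.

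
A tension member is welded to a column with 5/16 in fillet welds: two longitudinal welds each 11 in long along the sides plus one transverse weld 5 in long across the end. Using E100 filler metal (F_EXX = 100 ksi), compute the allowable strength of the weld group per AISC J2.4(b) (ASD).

t_e = 0.707 × 0.3125 = 0.2209 in.
R_nwl = 0.6 × 100 × 0.2209 × 22 = 291.6 kips (longitudinal, 2 welds).
R_nwt = 0.6 × 100 × 0.2209 × 5 = 66.28 kips (transverse, base value).
(i) R_nwl + R_nwt = 357.9 kips; (ii) 0.85 R_nwl + 1.5 R_nwt = 347.3 kips.
R_n = max = 357.9 kips [governs: (i)]; R_n/Ω = 179 kips.

R_n/Ω ≈ 179 kips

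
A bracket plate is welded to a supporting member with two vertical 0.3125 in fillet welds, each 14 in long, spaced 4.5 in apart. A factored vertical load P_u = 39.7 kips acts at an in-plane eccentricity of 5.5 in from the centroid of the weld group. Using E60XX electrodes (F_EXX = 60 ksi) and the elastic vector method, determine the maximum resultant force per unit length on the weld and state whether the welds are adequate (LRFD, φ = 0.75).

Total weld length L_w = 28 in. Treat welds as unit-width lines.
Polar moment about centroid: J = 2[d³/12 + d(b/2)²] = 2[14³/12 + 14×2.25²] = 599.1 in³.
Direct shear f_v = P/L_w = 39.7 / 28 = 1.418 kip/in (vertical).
Torsion M = P·e = 39.7 × 5.5 = 218.35 kip·in.
Critical point at (x, y) = (2.25, 7) from centroid. f_tx = M·y/J = 2.551 kip/in; f_ty = M·x/J = 0.8201 kip/in.
Resultant f_max = √[f_tx² + (f_v + f_ty)²] = √[2.551² + (1.418 + 0.8201)²] = 3.394 kip/in.
Capacity per unit length: φr_n = 0.75 × 0.6 × 60 × (0.707 × 0.3125) = 5.965 kip/in.
3.394 ≤ 5.965 → adequate.

f_max ≈ 3.39 kip/in; adequate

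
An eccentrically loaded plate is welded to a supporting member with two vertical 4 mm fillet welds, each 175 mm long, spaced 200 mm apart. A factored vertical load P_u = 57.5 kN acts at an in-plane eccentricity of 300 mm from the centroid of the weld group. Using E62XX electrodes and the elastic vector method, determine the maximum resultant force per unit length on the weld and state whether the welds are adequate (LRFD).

f_max ≈ 654 N/mm; adequate

E62XX → F_EXX = 620 MPa.
Total weld length L_w = 350 mm. Treat welds as unit-width lines.
Polar moment about centroid: J = 2[d³/12 + d(b/2)²] = 2[175³/12 + 175×100²] = 4393000 mm³.
Direct shear f_v = P/L_w = 57.5×10³ / 350 = 164.3 N/mm (vertical).
Torsion M = P·e = 57.5×10³ × 300 = 17250000 N·mm.
Critical point at (x, y) = (100, 87.5) from centroid. f_tx = M·y/J = 343.6 N/mm; f_ty = M·x/J = 392.6 N/mm.
Resultant f_max = √[f_tx² + (f_v + f_ty)²] = √[343.6² + (164.3 + 392.6)²] = 654.4 N/mm.
Capacity per unit length: φr_n = 0.75 × 0.6 × 620 × (0.707 × 4) = 789 N/mm.
654.4 ≤ 789 → adequate.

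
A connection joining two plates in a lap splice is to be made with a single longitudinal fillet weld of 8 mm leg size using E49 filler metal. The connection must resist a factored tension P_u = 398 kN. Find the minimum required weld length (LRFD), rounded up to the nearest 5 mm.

E49XX → F_EXX = 490 MPa.
Throat t_e = 0.707 × 8 = 5.656 mm.
φr_n = 0.75 × 0.6 × 490 × 5.656 × 10⁻³ = 1.247 kN/mm.
L_req = P_u / φr_n = 398 / 1.247 = 319.1 mm total.
Round up → use L = 320 mm.

L = 320 mm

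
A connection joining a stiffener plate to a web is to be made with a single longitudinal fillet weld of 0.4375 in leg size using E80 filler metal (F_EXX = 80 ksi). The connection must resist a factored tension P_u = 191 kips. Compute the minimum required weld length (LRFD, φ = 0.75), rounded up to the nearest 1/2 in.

Throat t_e = 0.707 × 0.4375 = 0.3093 in.
φr_n = 0.75 × 0.6 × 80 × 0.3093 = 11.14 kips/in.
L_req = P_u / φr_n = 191 / 11.14 = 17.15 in total.
Round up → use L = 17.5 in.

L = 17.5 in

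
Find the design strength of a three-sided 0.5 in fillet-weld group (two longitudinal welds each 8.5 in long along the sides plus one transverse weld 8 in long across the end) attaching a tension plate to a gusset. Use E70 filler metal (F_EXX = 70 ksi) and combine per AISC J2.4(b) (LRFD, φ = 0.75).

φR_n ≈ 295 kip

t_e = 0.707 × 0.5 = 0.3535 in.
R_nwl = 0.6 × 70 × 0.3535 × 17 = 252.4 kip (longitudinal, 2 welds).
R_nwt = 0.6 × 70 × 0.3535 × 8 = 118.8 kip (transverse, base value).
(i) R_nwl + R_nwt = 371.2 kip; (ii) 0.85 R_nwl + 1.5 R_nwt = 392.7 kip.
R_n = max = 392.7 kip [governs: (ii)]; φR_n = 294.5 kip.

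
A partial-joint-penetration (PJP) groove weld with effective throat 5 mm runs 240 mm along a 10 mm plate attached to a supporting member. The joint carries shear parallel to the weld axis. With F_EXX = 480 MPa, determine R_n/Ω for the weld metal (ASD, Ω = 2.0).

Effective throat (given) t_e = 5 mm.
A_we = 5 × 240 = 1200 mm².
F_nw = 0.6 F_EXX = 288 MPa.
R_n/Ω = (288 × 1200) / 2.0 × 10⁻³ = 172.8 kN.

R_n/Ω ≈ 173 kN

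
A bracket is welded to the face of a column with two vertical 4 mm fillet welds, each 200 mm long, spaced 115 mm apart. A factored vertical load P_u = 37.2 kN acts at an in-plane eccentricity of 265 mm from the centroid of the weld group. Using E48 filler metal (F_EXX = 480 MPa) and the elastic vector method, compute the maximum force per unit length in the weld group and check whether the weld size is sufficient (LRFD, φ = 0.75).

Total weld length L_w = 400 mm. Treat welds as unit-width lines.
Polar moment about centroid: J = 2[d³/12 + d(b/2)²] = 2[200³/12 + 200×57.5²] = 2656000 mm³.
Direct shear f_v = P/L_w = 37.2×10³ / 400 = 93 N/mm (vertical).
Torsion M = P·e = 37.2×10³ × 265 = 9858000 N·mm.
Critical point at (x, y) = (57.5, 100) from centroid. f_tx = M·y/J = 371.2 N/mm; f_ty = M·x/J = 213.4 N/mm.
Resultant f_max = √[f_tx² + (f_v + f_ty)²] = √[371.2² + (93 + 213.4)²] = 481.3 N/mm.
Capacity per unit length: φr_n = 0.75 × 0.6 × 480 × (0.707 × 4) = 610.8 N/mm.
481.3 ≤ 610.8 → adequate.

f_max ≈ 481 N/mm; adequate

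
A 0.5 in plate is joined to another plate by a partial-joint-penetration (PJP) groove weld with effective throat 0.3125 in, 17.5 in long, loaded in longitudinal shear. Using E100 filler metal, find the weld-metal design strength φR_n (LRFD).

φR_n ≈ 246 kips

E100XX → F_EXX = 100 ksi.
Effective throat (given) t_e = 0.3125 in.
A_we = 0.3125 × 17.5 = 5.469 in².
F_nw = 0.6 F_EXX = 60 ksi.
φR_n = 0.75 × 60 × 5.469 = 246.1 kips.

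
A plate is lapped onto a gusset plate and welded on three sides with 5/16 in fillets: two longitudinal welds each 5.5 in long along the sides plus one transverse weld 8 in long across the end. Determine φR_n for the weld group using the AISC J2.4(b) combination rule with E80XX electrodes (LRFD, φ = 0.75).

φR_n ≈ 170 kip

E80XX → F_EXX = 80 ksi.
t_e = 0.707 × 0.3125 = 0.2209 in.
R_nwl = 0.6 × 80 × 0.2209 × 11 = 116.7 kip (longitudinal, 2 welds).
R_nwt = 0.6 × 80 × 0.2209 × 8 = 84.84 kip (transverse, base value).
(i) R_nwl + R_nwt = 201.5 kip; (ii) 0.85 R_nwl + 1.5 R_nwt = 226.4 kip.
R_n = max = 226.4 kip [governs: (ii)]; φR_n = 169.8 kip.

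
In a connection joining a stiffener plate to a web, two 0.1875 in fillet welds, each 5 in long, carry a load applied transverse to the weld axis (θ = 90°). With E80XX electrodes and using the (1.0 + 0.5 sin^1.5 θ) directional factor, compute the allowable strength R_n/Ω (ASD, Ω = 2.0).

R_n/Ω ≈ 47.7 kips

E80XX → F_EXX = 80 ksi.
t_e = 0.707 × 0.1875 = 0.1326 in; A_we = 0.1326 × 10 = 1.326 in².
Directional factor: 1.0 + 0.5 sin^1.5(90°) = 1.5.
F_nw = 0.6 × 80 × 1.5 = 72 ksi.
R_n/Ω = (72 × 1.326) / 2.0 = 47.72 kips.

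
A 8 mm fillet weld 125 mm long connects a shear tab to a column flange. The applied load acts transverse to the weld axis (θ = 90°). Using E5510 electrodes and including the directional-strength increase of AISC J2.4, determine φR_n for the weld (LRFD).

φR_n ≈ 262 kN

E55XX → F_EXX = 550 MPa.
t_e = 0.707 × 8 = 5.656 mm; A_we = 5.656 × 125 = 707 mm².
Directional factor: 1.0 + 0.5 sin^1.5(90°) = 1.5.
F_nw = 0.6 × 550 × 1.5 = 495 MPa.
φR_n = 0.75 × 495 × 707 × 10⁻³ = 262.5 kN.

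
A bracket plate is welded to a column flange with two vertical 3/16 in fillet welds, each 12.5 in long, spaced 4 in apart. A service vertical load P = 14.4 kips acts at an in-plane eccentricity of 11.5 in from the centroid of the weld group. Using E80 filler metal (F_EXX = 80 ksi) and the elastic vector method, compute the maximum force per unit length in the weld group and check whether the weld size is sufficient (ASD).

Total weld length L_w = 25 in. Treat welds as unit-width lines.
Polar moment about centroid: J = 2[d³/12 + d(b/2)²] = 2[12.5³/12 + 12.5×2²] = 425.5 in³.
Direct shear f_v = P/L_w = 14.4 / 25 = 0.576 kip/in (vertical).
Torsion M = P·e = 14.4 × 11.5 = 165.6 kip·in.
Critical point at (x, y) = (2, 6.25) from centroid. f_tx = M·y/J = 2.432 kip/in; f_ty = M·x/J = 0.7783 kip/in.
Resultant f_max = √[f_tx² + (f_v + f_ty)²] = √[2.432² + (0.576 + 0.7783)²] = 2.784 kip/in.
Capacity per unit length: r_n/Ω = (1/2.0) × 0.6 × 80 × (0.707 × 0.1875) = 3.181 kip/in.
2.784 ≤ 3.181 → adequate.

f_max ≈ 2.78 kip/in; adequate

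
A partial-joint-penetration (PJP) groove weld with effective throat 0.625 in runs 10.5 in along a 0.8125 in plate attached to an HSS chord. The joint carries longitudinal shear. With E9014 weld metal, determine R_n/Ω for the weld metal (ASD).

R_n/Ω ≈ 177 kip

E90XX → F_EXX = 90 ksi.
Effective throat (given) t_e = 0.625 in.
A_we = 0.625 × 10.5 = 6.562 in².
F_nw = 0.6 F_EXX = 54 ksi.
R_n/Ω = (54 × 6.562) / 2.0 = 177.2 kip.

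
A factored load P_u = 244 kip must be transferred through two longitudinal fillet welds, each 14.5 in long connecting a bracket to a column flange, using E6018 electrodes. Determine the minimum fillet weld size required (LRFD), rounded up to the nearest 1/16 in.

E60XX → F_EXX = 60 ksi.
Total weld length L = 29 in.
Required throat t_e = P_u / (φ × 0.6 F_EXX × L) = 244 / (0.75 × 0.6 × 60 × 29) = 0.3116 in.
Required leg w = t_e / 0.707 = 0.4408 in → use 1/2 in.

w = 1/2 in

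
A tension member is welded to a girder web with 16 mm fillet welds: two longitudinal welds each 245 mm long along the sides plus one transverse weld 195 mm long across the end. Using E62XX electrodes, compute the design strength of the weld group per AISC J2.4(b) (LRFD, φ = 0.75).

φR_n ≈ 2240 kN

E62XX → F_EXX = 620 MPa.
t_e = 0.707 × 16 = 11.31 mm.
R_nwl = 0.6 × 620 × 11.31 × 490 × 10⁻³ = 2062 kN (longitudinal, 2 welds).
R_nwt = 0.6 × 620 × 11.31 × 195 × 10⁻³ = 820.6 kN (transverse, base value).
(i) R_nwl + R_nwt = 2883 kN; (ii) 0.85 R_nwl + 1.5 R_nwt = 2984 kN.
R_n = max = 2984 kN [governs: (ii)]; φR_n = 2238 kN.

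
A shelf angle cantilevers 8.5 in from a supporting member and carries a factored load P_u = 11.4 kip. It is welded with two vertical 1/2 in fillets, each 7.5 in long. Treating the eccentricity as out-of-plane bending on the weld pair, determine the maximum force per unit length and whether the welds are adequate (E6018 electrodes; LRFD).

E60XX → F_EXX = 60 ksi.
L_w = 2 × 7.5 = 15 in; section modulus (unit throat) S = 2 × L²/6 = 18.75 in².
Direct shear f_v = P/L_w = 11.4/15 = 0.76 kip/in.
Moment M = P × e = 11.4 × 8.5 = 96.9 kip·in; bending f_b = M/S = 5.168 kip/in.
f_max = √(f_v² + f_b²) = √(0.76² + 5.168²) = 5.224 kip/in.
φr_n = 0.75 × 0.6 × 60 × (0.707 × 0.5) = 9.544 kip/in → adequate.

f_max ≈ 5.22 kip/in; adequate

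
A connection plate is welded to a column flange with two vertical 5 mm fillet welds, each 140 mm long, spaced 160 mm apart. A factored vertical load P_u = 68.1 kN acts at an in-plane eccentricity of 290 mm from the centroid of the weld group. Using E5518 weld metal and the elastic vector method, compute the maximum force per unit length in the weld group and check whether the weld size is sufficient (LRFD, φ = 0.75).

f_max ≈ 1130 N/mm; NOT adequate

E55XX → F_EXX = 550 MPa.
Total weld length L_w = 280 mm. Treat welds as unit-width lines.
Polar moment about centroid: J = 2[d³/12 + d(b/2)²] = 2[140³/12 + 140×80²] = 2249000 mm³.
Direct shear f_v = P/L_w = 68.1×10³ / 280 = 243.2 N/mm (vertical).
Torsion M = P·e = 68.1×10³ × 290 = 19749000 N·mm.
Critical point at (x, y) = (80, 70) from centroid. f_tx = M·y/J = 614.6 N/mm; f_ty = M·x/J = 702.4 N/mm.
Resultant f_max = √[f_tx² + (f_v + f_ty)²] = √[614.6² + (243.2 + 702.4)²] = 1128 N/mm.
Capacity per unit length: φr_n = 0.75 × 0.6 × 550 × (0.707 × 5) = 874.9 N/mm.
1128 > 874.9 → NOT adequate.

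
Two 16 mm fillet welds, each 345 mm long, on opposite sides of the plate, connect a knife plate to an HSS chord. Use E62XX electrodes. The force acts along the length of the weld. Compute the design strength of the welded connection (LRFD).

E62XX → F_EXX = 620 MPa.
Effective throat t_e = 0.707 × 16 = 11.31 mm.
Total length L = 690 mm; A_we = 11.31 × 690 = 7805 mm².
F_nw = 0.6 F_EXX = 0.6 × 620 = 372 MPa.
φR_n = 0.75 × 372 × 7805 × 10⁻³ = 2178 kN.

φR_n ≈ 2180 kN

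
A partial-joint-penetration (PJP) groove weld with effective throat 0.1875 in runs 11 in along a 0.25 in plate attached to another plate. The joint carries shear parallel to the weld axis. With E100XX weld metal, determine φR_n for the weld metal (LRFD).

E100XX → F_EXX = 100 ksi.
Effective throat (given) t_e = 0.1875 in.
A_we = 0.1875 × 11 = 2.062 in².
F_nw = 0.6 F_EXX = 60 ksi.
φR_n = 0.75 × 60 × 2.062 = 92.81 kips.

φR_n ≈ 92.8 kips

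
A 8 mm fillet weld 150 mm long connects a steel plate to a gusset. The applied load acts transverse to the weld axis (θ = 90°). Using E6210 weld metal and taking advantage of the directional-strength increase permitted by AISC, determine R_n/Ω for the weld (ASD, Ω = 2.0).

R_n/Ω ≈ 237 kN

E62XX → F_EXX = 620 MPa.
t_e = 0.707 × 8 = 5.656 mm; A_we = 5.656 × 150 = 848.4 mm².
Directional factor: 1.0 + 0.5 sin^1.5(90°) = 1.5.
F_nw = 0.6 × 620 × 1.5 = 558 MPa.
R_n/Ω = (558 × 848.4) / 2.0 × 10⁻³ = 236.7 kN.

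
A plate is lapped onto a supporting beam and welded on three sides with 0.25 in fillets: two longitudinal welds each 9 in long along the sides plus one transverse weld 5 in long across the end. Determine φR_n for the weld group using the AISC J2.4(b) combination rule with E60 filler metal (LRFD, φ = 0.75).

φR_n ≈ 110 kip

E60XX → F_EXX = 60 ksi.
t_e = 0.707 × 0.25 = 0.1767 in.
R_nwl = 0.6 × 60 × 0.1767 × 18 = 114.5 kip (longitudinal, 2 welds).
R_nwt = 0.6 × 60 × 0.1767 × 5 = 31.81 kip (transverse, base value).
(i) R_nwl + R_nwt = 146.3 kip; (ii) 0.85 R_nwl + 1.5 R_nwt = 145.1 kip.
R_n = max = 146.3 kip [governs: (i)]; φR_n = 109.8 kip.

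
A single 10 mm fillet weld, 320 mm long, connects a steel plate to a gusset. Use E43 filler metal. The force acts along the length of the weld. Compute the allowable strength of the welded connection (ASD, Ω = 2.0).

R_n/Ω ≈ 292 kN

E43XX → F_EXX = 430 MPa.
Effective throat t_e = 0.707 × 10 = 7.07 mm.
Total length L = 320 mm; A_we = 7.07 × 320 = 2262 mm².
F_nw = 0.6 F_EXX = 0.6 × 430 = 258 MPa.
R_n = 258 × 2262 × 10⁻³ = 583.7 kN; R_n/Ω = 583.7/2.0 = 291.8 kN.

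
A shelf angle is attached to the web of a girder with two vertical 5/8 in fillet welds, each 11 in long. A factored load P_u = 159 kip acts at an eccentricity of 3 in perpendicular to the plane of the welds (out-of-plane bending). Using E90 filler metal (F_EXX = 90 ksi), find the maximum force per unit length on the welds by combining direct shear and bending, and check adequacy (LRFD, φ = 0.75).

L_w = 2 × 11 = 22 in; section modulus (unit throat) S = 2 × L²/6 = 40.33 in².
Direct shear f_v = P/L_w = 159/22 = 7.227 kip/in.
Moment M = P × e = 159 × 3 = 477 kip·in; bending f_b = M/S = 11.83 kip/in.
f_max = √(f_v² + f_b²) = √(7.227² + 11.83²) = 13.86 kip/in.
φr_n = 0.75 × 0.6 × 90 × (0.707 × 0.625) = 17.9 kip/in → adequate.

f_max ≈ 13.9 kip/in; adequate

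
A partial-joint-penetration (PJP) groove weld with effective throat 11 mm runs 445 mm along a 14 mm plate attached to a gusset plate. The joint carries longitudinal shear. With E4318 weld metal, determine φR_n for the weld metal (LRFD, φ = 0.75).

φR_n ≈ 947 kN

E43XX → F_EXX = 430 MPa.
Effective throat (given) t_e = 11 mm.
A_we = 11 × 445 = 4895 mm².
F_nw = 0.6 F_EXX = 258 MPa.
φR_n = 0.75 × 258 × 4895 × 10⁻³ = 947.2 kN.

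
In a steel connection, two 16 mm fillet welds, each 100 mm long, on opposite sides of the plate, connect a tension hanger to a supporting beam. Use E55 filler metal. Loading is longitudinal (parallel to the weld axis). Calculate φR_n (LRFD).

φR_n ≈ 560 kN

E55XX → F_EXX = 550 MPa.
Effective throat t_e = 0.707 × 16 = 11.31 mm.
Total length L = 200 mm; A_we = 11.31 × 200 = 2262 mm².
F_nw = 0.6 F_EXX = 0.6 × 550 = 330 MPa.
φR_n = 0.75 × 330 × 2262 × 10⁻³ = 559.9 kN.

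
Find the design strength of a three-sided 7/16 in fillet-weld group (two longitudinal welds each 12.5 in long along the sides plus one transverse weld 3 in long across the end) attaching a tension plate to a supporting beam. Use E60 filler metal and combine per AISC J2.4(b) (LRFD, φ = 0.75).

φR_n ≈ 234 kips

E60XX → F_EXX = 60 ksi.
t_e = 0.707 × 0.4375 = 0.3093 in.
R_nwl = 0.6 × 60 × 0.3093 × 25 = 278.4 kips (longitudinal, 2 welds).
R_nwt = 0.6 × 60 × 0.3093 × 3 = 33.41 kips (transverse, base value).
(i) R_nwl + R_nwt = 311.8 kips; (ii) 0.85 R_nwl + 1.5 R_nwt = 286.7 kips.
R_n = max = 311.8 kips [governs: (i)]; φR_n = 233.8 kips.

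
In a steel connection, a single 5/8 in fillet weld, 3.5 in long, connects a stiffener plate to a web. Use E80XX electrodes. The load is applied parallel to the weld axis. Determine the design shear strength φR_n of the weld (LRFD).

φR_n ≈ 55.7 kip

E80XX → F_EXX = 80 ksi.
Effective throat t_e = 0.707 × 0.625 = 0.4419 in.
Total length L = 3.5 in; A_we = 0.4419 × 3.5 = 1.547 in².
F_nw = 0.6 F_EXX = 0.6 × 80 = 48 ksi.
φR_n = 0.75 × 48 × 1.547 = 55.68 kip.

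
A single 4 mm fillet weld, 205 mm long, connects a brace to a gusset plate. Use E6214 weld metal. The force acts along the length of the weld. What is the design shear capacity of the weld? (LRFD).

E62XX → F_EXX = 620 MPa.
Effective throat t_e = 0.707 × 4 = 2.828 mm.
Total length L = 205 mm; A_we = 2.828 × 205 = 579.7 mm².
F_nw = 0.6 F_EXX = 0.6 × 620 = 372 MPa.
φR_n = 0.75 × 372 × 579.7 × 10⁻³ = 161.7 kN.

φR_n ≈ 162 kN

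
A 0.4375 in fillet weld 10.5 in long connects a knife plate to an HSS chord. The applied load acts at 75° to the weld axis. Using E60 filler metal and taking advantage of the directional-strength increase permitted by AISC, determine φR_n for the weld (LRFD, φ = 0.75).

φR_n ≈ 129 kip

E60XX → F_EXX = 60 ksi.
t_e = 0.707 × 0.4375 = 0.3093 in; A_we = 0.3093 × 10.5 = 3.248 in².
Directional factor: 1.0 + 0.5 sin^1.5(75°) = 1.475.
F_nw = 0.6 × 60 × 1.475 = 53.09 ksi.
φR_n = 0.75 × 53.09 × 3.248 = 129.3 kip.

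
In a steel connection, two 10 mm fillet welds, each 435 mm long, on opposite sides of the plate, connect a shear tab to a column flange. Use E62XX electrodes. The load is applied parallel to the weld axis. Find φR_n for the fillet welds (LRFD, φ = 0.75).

E62XX → F_EXX = 620 MPa.
Effective throat t_e = 0.707 × 10 = 7.07 mm.
Total length L = 870 mm; A_we = 7.07 × 870 = 6151 mm².
F_nw = 0.6 F_EXX = 0.6 × 620 = 372 MPa.
φR_n = 0.75 × 372 × 6151 × 10⁻³ = 1716 kN.

φR_n ≈ 1720 kN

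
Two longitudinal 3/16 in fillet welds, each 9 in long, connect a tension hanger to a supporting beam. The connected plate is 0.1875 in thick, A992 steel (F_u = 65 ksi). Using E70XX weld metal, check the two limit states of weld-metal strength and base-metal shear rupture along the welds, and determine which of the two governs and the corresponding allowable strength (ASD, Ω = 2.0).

E70XX → F_EXX = 70 ksi.
t_e = 0.707 × 0.1875 = 0.1326 in; L = 18 in.
Weld metal: R_n/Ω = (1/2.0) × 0.6 × 70 × 0.1326 × 18 = 50.11 kips.
Base metal (shear rupture): R_n/Ω = (1/2.0) × 0.6 × 65 × 0.1875 × 18 = 65.81 kips.
Governing: weld metal.

R_n/Ω ≈ 50.1 kips (weld metal governs)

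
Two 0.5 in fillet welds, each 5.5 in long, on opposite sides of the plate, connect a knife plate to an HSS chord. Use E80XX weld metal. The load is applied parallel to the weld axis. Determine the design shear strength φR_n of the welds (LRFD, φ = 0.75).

E80XX → F_EXX = 80 ksi.
Effective throat t_e = 0.707 × 0.5 = 0.3535 in.
Total length L = 11 in; A_we = 0.3535 × 11 = 3.888 in².
F_nw = 0.6 F_EXX = 0.6 × 80 = 48 ksi.
φR_n = 0.75 × 48 × 3.888 = 140 kips.

φR_n ≈ 140 kips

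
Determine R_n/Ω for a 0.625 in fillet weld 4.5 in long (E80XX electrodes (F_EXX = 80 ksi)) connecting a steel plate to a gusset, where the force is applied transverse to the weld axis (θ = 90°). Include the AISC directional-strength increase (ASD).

t_e = 0.707 × 0.625 = 0.4419 in; A_we = 0.4419 × 4.5 = 1.988 in².
Directional factor: 1.0 + 0.5 sin^1.5(90°) = 1.5.
F_nw = 0.6 × 80 × 1.5 = 72 ksi.
R_n/Ω = (72 × 1.988) / 2.0 = 71.58 kips.

R_n/Ω ≈ 71.6 kips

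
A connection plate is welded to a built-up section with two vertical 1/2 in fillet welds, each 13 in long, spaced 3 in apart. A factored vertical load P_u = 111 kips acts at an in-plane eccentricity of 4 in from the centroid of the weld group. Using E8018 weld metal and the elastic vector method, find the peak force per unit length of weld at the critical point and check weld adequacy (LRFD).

f_max ≈ 8.96 kip/in; adequate

E80XX → F_EXX = 80 ksi.
Total weld length L_w = 26 in. Treat welds as unit-width lines.
Polar moment about centroid: J = 2[d³/12 + d(b/2)²] = 2[13³/12 + 13×1.5²] = 424.7 in³.
Direct shear f_v = P/L_w = 111 / 26 = 4.269 kip/in (vertical).
Torsion M = P·e = 111 × 4 = 444 kip·in.
Critical point at (x, y) = (1.5, 6.5) from centroid. f_tx = M·y/J = 6.796 kip/in; f_ty = M·x/J = 1.568 kip/in.
Resultant f_max = √[f_tx² + (f_v + f_ty)²] = √[6.796² + (4.269 + 1.568)²] = 8.959 kip/in.
Capacity per unit length: φr_n = 0.75 × 0.6 × 80 × (0.707 × 0.5) = 12.73 kip/in.
8.959 ≤ 12.73 → adequate.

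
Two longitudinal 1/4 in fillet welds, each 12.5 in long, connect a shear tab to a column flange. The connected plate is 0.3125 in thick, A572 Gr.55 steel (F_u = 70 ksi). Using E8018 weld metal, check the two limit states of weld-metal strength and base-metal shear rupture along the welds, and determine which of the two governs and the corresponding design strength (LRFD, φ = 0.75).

E80XX → F_EXX = 80 ksi.
t_e = 0.707 × 0.25 = 0.1767 in; L = 25 in.
Weld metal: φR_n = 0.75 × 0.6 × 80 × 0.1767 × 25 = 159.1 kips.
Base metal (shear rupture): φR_n = 0.75 × 0.6 × 70 × 0.3125 × 25 = 246.1 kips.
Governing: weld metal.

φR_n ≈ 159 kips (weld metal governs)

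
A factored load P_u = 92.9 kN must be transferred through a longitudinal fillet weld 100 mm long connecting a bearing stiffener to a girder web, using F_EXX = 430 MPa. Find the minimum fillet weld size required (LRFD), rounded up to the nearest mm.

Total weld length L = 100 mm.
Required throat t_e = P_u / (φ × 0.6 F_EXX × L) = 92.9 / (0.75 × 0.6 × 430 × 100 × 10⁻³) = 4.801 mm.
Required leg w = t_e / 0.707 = 6.791 mm → use 7 mm.

w = 7 mm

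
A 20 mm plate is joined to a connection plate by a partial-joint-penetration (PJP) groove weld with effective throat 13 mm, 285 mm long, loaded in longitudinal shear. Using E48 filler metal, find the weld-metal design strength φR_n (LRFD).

φR_n ≈ 800 kN

E48XX → F_EXX = 480 MPa.
Effective throat (given) t_e = 13 mm.
A_we = 13 × 285 = 3705 mm².
F_nw = 0.6 F_EXX = 288 MPa.
φR_n = 0.75 × 288 × 3705 × 10⁻³ = 800.3 kN.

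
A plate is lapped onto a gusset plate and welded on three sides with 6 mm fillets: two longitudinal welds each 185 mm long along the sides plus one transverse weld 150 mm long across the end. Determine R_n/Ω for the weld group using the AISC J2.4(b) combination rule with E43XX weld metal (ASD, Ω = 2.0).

R_n/Ω ≈ 295 kN

E43XX → F_EXX = 430 MPa.
t_e = 0.707 × 6 = 4.242 mm.
R_nwl = 0.6 × 430 × 4.242 × 370 × 10⁻³ = 404.9 kN (longitudinal, 2 welds).
R_nwt = 0.6 × 430 × 4.242 × 150 × 10⁻³ = 164.2 kN (transverse, base value).
(i) R_nwl + R_nwt = 569.1 kN; (ii) 0.85 R_nwl + 1.5 R_nwt = 590.4 kN.
R_n = max = 590.4 kN [governs: (ii)]; R_n/Ω = 295.2 kN.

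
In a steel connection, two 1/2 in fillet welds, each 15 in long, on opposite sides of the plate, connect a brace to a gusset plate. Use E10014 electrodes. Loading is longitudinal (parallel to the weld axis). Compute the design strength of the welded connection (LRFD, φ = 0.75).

E100XX → F_EXX = 100 ksi.
Effective throat t_e = 0.707 × 0.5 = 0.3535 in.
Total length L = 30 in; A_we = 0.3535 × 30 = 10.6 in².
F_nw = 0.6 F_EXX = 0.6 × 100 = 60 ksi.
φR_n = 0.75 × 60 × 10.6 = 477.2 kip.

φR_n ≈ 477 kip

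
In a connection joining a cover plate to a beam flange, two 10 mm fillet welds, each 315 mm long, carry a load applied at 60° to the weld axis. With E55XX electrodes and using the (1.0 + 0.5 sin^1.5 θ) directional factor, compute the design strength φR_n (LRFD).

φR_n ≈ 1550 kN

E55XX → F_EXX = 550 MPa.
t_e = 0.707 × 10 = 7.07 mm; A_we = 7.07 × 630 = 4454 mm².
Directional factor: 1.0 + 0.5 sin^1.5(60°) = 1.403.
F_nw = 0.6 × 550 × 1.403 = 463 MPa.
φR_n = 0.75 × 463 × 4454 × 10⁻³ = 1547 kN.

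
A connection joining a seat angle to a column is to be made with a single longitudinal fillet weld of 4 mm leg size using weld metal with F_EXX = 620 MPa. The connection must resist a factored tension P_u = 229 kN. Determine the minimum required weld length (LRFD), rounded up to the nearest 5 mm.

L = 295 mm

Throat t_e = 0.707 × 4 = 2.828 mm.
φr_n = 0.75 × 0.6 × 620 × 2.828 × 10⁻³ = 0.789 kN/mm.
L_req = P_u / φr_n = 229 / 0.789 = 290.2 mm total.
Round up → use L = 295 mm.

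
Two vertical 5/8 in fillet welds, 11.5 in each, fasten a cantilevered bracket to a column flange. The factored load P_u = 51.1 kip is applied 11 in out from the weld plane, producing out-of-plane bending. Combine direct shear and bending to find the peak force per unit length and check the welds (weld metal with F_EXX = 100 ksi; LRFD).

f_max ≈ 12.9 kip/in; adequate

L_w = 2 × 11.5 = 23 in; section modulus (unit throat) S = 2 × L²/6 = 44.08 in².
Direct shear f_v = P/L_w = 51.1/23 = 2.222 kip/in.
Moment M = P × e = 51.1 × 11 = 562.1 kip·in; bending f_b = M/S = 12.75 kip/in.
f_max = √(f_v² + f_b²) = √(2.222² + 12.75²) = 12.94 kip/in.
φr_n = 0.75 × 0.6 × 100 × (0.707 × 0.625) = 19.88 kip/in → adequate.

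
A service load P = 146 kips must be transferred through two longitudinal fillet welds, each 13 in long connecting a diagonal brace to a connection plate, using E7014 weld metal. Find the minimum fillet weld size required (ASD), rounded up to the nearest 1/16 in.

w = 7/16 in

E70XX → F_EXX = 70 ksi.
Total weld length L = 26 in.
Required throat t_e = P × Ω / (0.6 F_EXX × L) = 146 × 2.0 / (0.6 × 70 × 26) = 0.2674 in.
Required leg w = t_e / 0.707 = 0.3782 in → use 7/16 in.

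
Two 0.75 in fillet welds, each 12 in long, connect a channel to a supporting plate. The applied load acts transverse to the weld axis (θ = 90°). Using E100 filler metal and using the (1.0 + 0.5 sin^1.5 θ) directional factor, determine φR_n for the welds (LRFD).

E100XX → F_EXX = 100 ksi.
t_e = 0.707 × 0.75 = 0.5302 in; A_we = 0.5302 × 24 = 12.73 in².
Directional factor: 1.0 + 0.5 sin^1.5(90°) = 1.5.
F_nw = 0.6 × 100 × 1.5 = 90 ksi.
φR_n = 0.75 × 90 × 12.73 = 859 kip.

φR_n ≈ 859 kip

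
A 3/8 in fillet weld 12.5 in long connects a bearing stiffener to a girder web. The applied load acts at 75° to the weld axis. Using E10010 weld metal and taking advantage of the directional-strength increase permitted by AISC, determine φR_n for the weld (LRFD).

φR_n ≈ 220 kips

E100XX → F_EXX = 100 ksi.
t_e = 0.707 × 0.375 = 0.2651 in; A_we = 0.2651 × 12.5 = 3.314 in².
Directional factor: 1.0 + 0.5 sin^1.5(75°) = 1.475.
F_nw = 0.6 × 100 × 1.475 = 88.48 ksi.
φR_n = 0.75 × 88.48 × 3.314 = 219.9 kips.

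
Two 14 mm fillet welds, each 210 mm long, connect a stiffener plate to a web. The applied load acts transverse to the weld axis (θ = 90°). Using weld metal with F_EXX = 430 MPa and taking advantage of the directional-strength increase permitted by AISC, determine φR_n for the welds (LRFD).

t_e = 0.707 × 14 = 9.898 mm; A_we = 9.898 × 420 = 4157 mm².
Directional factor: 1.0 + 0.5 sin^1.5(90°) = 1.5.
F_nw = 0.6 × 430 × 1.5 = 387 MPa.
φR_n = 0.75 × 387 × 4157 × 10⁻³ = 1207 kN.

φR_n ≈ 1210 kN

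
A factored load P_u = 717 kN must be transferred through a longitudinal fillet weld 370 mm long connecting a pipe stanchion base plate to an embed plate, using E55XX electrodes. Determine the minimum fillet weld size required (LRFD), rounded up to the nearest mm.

w = 12 mm

E55XX → F_EXX = 550 MPa.
Total weld length L = 370 mm.
Required throat t_e = P_u / (φ × 0.6 F_EXX × L) = 717 / (0.75 × 0.6 × 550 × 370 × 10⁻³) = 7.83 mm.
Required leg w = t_e / 0.707 = 11.07 mm → use 12 mm.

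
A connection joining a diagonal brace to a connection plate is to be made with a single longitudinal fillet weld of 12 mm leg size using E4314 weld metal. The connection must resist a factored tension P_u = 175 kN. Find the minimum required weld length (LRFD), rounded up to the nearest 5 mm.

E43XX → F_EXX = 430 MPa.
Throat t_e = 0.707 × 12 = 8.484 mm.
φr_n = 0.75 × 0.6 × 430 × 8.484 × 10⁻³ = 1.642 kN/mm.
L_req = P_u / φr_n = 175 / 1.642 = 106.6 mm total.
Round up → use L = 110 mm.

L = 110 mm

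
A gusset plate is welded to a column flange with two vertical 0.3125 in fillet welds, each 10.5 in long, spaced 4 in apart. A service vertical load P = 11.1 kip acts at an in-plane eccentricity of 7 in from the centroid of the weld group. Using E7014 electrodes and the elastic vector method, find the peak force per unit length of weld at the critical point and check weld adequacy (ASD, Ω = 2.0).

E70XX → F_EXX = 70 ksi.
Total weld length L_w = 21 in. Treat welds as unit-width lines.
Polar moment about centroid: J = 2[d³/12 + d(b/2)²] = 2[10.5³/12 + 10.5×2²] = 276.9 in³.
Direct shear f_v = P/L_w = 11.1 / 21 = 0.5286 kip/in (vertical).
Torsion M = P·e = 11.1 × 7 = 77.7 kip·in.
Critical point at (x, y) = (2, 5.25) from centroid. f_tx = M·y/J = 1.473 kip/in; f_ty = M·x/J = 0.5611 kip/in.
Resultant f_max = √[f_tx² + (f_v + f_ty)²] = √[1.473² + (0.5286 + 0.5611)²] = 1.832 kip/in.
Capacity per unit length: r_n/Ω = (1/2.0) × 0.6 × 70 × (0.707 × 0.3125) = 4.64 kip/in.
1.832 ≤ 4.64 → adequate.

f_max ≈ 1.83 kip/in; adequate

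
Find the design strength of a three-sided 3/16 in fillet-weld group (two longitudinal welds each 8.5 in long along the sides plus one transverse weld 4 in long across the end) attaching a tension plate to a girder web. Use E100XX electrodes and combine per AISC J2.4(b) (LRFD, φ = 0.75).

E100XX → F_EXX = 100 ksi.
t_e = 0.707 × 0.1875 = 0.1326 in.
R_nwl = 0.6 × 100 × 0.1326 × 17 = 135.2 kips (longitudinal, 2 welds).
R_nwt = 0.6 × 100 × 0.1326 × 4 = 31.82 kips (transverse, base value).
(i) R_nwl + R_nwt = 167 kips; (ii) 0.85 R_nwl + 1.5 R_nwt = 162.7 kips.
R_n = max = 167 kips [governs: (i)]; φR_n = 125.3 kips.

φR_n ≈ 125 kips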